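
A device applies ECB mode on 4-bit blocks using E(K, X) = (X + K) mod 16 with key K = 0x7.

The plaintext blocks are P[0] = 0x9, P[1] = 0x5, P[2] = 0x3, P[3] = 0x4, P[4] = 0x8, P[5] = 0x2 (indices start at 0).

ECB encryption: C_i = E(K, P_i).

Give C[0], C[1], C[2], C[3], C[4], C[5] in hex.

C[0] = 0x0, C[1] = 0xC, C[2] = 0xA, C[3] = 0xB, C[4] = 0xF, C[5] = 0x9

C[0]: E(K, 0x9) = 0x0.
C[1]: E(K, 0x5) = 0xC.
C[2]: E(K, 0x3) = 0xA.
C[3]: E(K, 0x4) = 0xB.
C[4]: E(K, 0x8) = 0xF.
C[5]: E(K, 0x2) = 0x9.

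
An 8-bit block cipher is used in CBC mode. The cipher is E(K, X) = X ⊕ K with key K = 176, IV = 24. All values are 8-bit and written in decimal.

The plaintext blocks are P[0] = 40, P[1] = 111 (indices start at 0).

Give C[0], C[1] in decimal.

C[0] = 128, C[1] = 95

CBC encryption: C_i = E(K, P_i ⊕ C_{i−1}), with C_{−1} = IV.
C[0]: P[0] ⊕ 24 = 48; E(K, 48) = 128.
C[1]: P[1] ⊕ 128 = 239; E(K, 239) = 95.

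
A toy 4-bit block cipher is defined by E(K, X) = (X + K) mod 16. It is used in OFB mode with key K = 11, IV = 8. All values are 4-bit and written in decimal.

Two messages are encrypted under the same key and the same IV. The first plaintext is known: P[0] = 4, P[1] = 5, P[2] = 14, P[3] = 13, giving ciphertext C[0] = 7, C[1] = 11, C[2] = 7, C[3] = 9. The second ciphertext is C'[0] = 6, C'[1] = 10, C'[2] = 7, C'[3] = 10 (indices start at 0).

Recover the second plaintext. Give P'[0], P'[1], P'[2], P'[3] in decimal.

P'[0] = 5, P'[1] = 4, P'[2] = 14, P'[3] = 14

In OFB with a reused IV, both messages share the same keystream S_i, so C_i ⊕ C'_i = P_i ⊕ P'_i and thus P'_i = P_i ⊕ C_i ⊕ C'_i.
P'[0]: 4 ⊕ 7 ⊕ 6 = 5.
P'[1]: 5 ⊕ 11 ⊕ 10 = 4.
P'[2]: 14 ⊕ 7 ⊕ 7 = 14.
P'[3]: 13 ⊕ 9 ⊕ 10 = 14.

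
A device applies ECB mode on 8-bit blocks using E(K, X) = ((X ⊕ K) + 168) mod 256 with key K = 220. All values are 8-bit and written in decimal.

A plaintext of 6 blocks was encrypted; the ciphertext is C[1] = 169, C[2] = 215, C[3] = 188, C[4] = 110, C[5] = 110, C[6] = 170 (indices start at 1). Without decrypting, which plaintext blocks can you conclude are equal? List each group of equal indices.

ECB encrypts each block independently with the same key, so equal ciphertext blocks imply equal plaintext blocks.
C[4] = C[5] = 110, so P[4] = P[5].

P[4] = P[5]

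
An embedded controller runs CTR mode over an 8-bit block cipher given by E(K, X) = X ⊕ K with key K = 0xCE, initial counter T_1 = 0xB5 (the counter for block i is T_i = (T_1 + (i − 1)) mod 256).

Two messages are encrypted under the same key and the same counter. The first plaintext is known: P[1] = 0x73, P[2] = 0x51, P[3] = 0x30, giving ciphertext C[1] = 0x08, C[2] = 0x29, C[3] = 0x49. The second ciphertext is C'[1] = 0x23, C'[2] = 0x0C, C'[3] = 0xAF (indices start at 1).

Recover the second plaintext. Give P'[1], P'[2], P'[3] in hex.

In CTR with a reused counter, both messages share the same keystream S_i, so C_i ⊕ C'_i = P_i ⊕ P'_i and thus P'_i = P_i ⊕ C_i ⊕ C'_i.
P'[1]: 0x73 ⊕ 0x08 ⊕ 0x23 = 0x58.
P'[2]: 0x51 ⊕ 0x29 ⊕ 0x0C = 0x74.
P'[3]: 0x30 ⊕ 0x49 ⊕ 0xAF = 0xD6.

P'[1] = 0x58, P'[2] = 0x74, P'[3] = 0xD6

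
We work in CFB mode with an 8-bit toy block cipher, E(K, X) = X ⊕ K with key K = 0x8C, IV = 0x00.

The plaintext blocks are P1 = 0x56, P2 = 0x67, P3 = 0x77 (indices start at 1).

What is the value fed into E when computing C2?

CFB encryption: C_i = P_i ⊕ E(K, C_{i−1}), with C_{0} = IV.
C1: E(K, 0x00) = 0x8C; 0x56 ⊕ 0x8C = 0xDA.
C2: E(K, 0xDA) = 0x56; 0x67 ⊕ 0x56 = 0x31.
So the input to E for block 2 is 0xDA.

0xDA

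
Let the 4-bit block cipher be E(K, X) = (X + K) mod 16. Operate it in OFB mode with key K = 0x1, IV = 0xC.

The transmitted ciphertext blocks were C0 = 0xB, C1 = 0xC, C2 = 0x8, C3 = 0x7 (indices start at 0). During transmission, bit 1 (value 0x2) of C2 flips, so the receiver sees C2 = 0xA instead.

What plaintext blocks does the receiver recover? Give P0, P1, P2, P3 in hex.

P0 = 0x6, P1 = 0x2, P2 = 0x5, P3 = 0x7

OFB decryption: S_i = E(K, S_{i−1}) with S_{−1} = IV; P_i = C_i ⊕ S_i.
Only C2 changed, to 0xA. In OFB, a change in C_i flips the same bit in P_i only; the keystream is unaffected. Decrypting the received ciphertext:
P0: S = E(K, 0xC) = 0xD; 0xB ⊕ 0xD = 0x6.
P1: S = E(K, 0xD) = 0xE; 0xC ⊕ 0xE = 0x2.
P2: S = E(K, 0xE) = 0xF; 0xA ⊕ 0xF = 0x5.
P3: S = E(K, 0xF) = 0x0; 0x7 ⊕ 0x0 = 0x7.
Blocks that differ from the original plaintext: P2.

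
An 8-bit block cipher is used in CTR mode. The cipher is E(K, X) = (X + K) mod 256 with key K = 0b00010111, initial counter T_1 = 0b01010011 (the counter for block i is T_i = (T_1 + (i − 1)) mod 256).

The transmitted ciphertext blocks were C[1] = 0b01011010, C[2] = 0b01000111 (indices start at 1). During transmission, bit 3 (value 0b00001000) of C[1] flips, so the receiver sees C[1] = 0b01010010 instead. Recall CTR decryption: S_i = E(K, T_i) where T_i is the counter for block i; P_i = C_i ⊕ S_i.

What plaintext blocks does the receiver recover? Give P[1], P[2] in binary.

Only C[1] changed, to 0b01010010. In CTR, a change in C_i flips the same bit in P_i only; the keystream is unaffected. Decrypting the received ciphertext:
P[1]: T = 0b01010011, S = E(K, T) = 0b01101010; 0b01010010 ⊕ 0b01101010 = 0b00111000.
P[2]: T = 0b01010100, S = E(K, T) = 0b01101011; 0b01000111 ⊕ 0b01101011 = 0b00101100.
Blocks that differ from the original plaintext: P[1].

P[1] = 0b00111000, P[2] = 0b00101100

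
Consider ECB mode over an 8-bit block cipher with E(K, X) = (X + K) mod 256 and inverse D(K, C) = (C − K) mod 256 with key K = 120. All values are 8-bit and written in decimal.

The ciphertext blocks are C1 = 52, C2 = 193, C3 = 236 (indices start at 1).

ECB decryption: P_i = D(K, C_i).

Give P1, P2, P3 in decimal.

P1 = 188, P2 = 73, P3 = 116

P1: D(K, 52) = 188.
P2: D(K, 193) = 73.
P3: D(K, 236) = 116.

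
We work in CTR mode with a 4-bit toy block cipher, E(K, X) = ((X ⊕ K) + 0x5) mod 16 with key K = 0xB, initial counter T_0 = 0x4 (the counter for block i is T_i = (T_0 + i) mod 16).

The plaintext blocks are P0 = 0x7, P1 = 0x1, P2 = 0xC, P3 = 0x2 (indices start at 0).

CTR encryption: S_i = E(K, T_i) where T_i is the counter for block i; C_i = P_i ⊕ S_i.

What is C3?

C0: T = 0x4, S = E(K, T) = 0x4; 0x7 ⊕ 0x4 = 0x3.
C1: T = 0x5, S = E(K, T) = 0x3; 0x1 ⊕ 0x3 = 0x2.
C2: T = 0x6, S = E(K, T) = 0x2; 0xC ⊕ 0x2 = 0xE.
C3: T = 0x7, S = E(K, T) = 0x1; 0x2 ⊕ 0x1 = 0x3.

C3 = 0x3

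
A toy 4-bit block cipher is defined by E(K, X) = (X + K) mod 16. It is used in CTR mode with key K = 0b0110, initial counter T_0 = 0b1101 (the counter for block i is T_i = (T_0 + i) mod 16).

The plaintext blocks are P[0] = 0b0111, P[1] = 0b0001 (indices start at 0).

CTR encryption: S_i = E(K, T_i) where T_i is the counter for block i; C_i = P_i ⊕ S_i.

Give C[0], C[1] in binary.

C[0] = 0b0100, C[1] = 0b0101

C[0]: T = 0b1101, S = E(K, T) = 0b0011; 0b0111 ⊕ 0b0011 = 0b0100.
C[1]: T = 0b1110, S = E(K, T) = 0b0100; 0b0001 ⊕ 0b0100 = 0b0101.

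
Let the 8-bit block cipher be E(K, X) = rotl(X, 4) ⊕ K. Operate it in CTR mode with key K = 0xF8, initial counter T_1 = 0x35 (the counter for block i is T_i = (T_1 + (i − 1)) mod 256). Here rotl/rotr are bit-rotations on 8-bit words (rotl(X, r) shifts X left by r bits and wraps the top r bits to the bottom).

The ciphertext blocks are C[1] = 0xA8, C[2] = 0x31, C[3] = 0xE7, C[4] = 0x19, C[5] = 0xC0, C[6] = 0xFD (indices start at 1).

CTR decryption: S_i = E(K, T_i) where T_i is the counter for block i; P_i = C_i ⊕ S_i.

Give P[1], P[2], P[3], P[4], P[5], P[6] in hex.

P[1]: T = 0x35, S = E(K, T) = 0xAB; 0xA8 ⊕ 0xAB = 0x03.
P[2]: T = 0x36, S = E(K, T) = 0x9B; 0x31 ⊕ 0x9B = 0xAA.
P[3]: T = 0x37, S = E(K, T) = 0x8B; 0xE7 ⊕ 0x8B = 0x6C.
P[4]: T = 0x38, S = E(K, T) = 0x7B; 0x19 ⊕ 0x7B = 0x62.
P[5]: T = 0x39, S = E(K, T) = 0x6B; 0xC0 ⊕ 0x6B = 0xAB.
P[6]: T = 0x3A, S = E(K, T) = 0x5B; 0xFD ⊕ 0x5B = 0xA6.

P[1] = 0x03, P[2] = 0xAA, P[3] = 0x6C, P[4] = 0x62, P[5] = 0xAB, P[6] = 0xA6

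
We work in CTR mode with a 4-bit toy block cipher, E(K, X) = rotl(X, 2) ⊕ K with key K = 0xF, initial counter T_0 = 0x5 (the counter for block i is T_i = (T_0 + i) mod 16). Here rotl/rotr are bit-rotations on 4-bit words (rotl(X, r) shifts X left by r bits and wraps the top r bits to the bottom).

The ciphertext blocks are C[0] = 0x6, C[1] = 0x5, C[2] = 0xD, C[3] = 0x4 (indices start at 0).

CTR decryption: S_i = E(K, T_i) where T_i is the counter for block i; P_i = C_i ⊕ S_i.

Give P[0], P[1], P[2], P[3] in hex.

P[0]: T = 0x5, S = E(K, T) = 0xA; 0x6 ⊕ 0xA = 0xC.
P[1]: T = 0x6, S = E(K, T) = 0x6; 0x5 ⊕ 0x6 = 0x3.
P[2]: T = 0x7, S = E(K, T) = 0x2; 0xD ⊕ 0x2 = 0xF.
P[3]: T = 0x8, S = E(K, T) = 0xD; 0x4 ⊕ 0xD = 0x9.

P[0] = 0xC, P[1] = 0x3, P[2] = 0xF, P[3] = 0x9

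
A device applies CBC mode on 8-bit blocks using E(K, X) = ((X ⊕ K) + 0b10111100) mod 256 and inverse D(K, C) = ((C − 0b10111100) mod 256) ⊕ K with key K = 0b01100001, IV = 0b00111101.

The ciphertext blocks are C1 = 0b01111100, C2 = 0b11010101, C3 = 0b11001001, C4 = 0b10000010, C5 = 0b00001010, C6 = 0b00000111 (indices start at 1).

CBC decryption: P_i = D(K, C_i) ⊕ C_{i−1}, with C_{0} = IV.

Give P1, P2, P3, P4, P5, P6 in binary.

P1: D(K, 0b01111100) = 0b10100001; 0b10100001 ⊕ 0b00111101 = 0b10011100.
P2: D(K, 0b11010101) = 0b01111000; 0b01111000 ⊕ 0b01111100 = 0b00000100.
P3: D(K, 0b11001001) = 0b01101100; 0b01101100 ⊕ 0b11010101 = 0b10111001.
P4: D(K, 0b10000010) = 0b10100111; 0b10100111 ⊕ 0b11001001 = 0b01101110.
P5: D(K, 0b00001010) = 0b00101111; 0b00101111 ⊕ 0b10000010 = 0b10101101.
P6: D(K, 0b00000111) = 0b00101010; 0b00101010 ⊕ 0b00001010 = 0b00100000.

P1 = 0b10011100, P2 = 0b00000100, P3 = 0b10111001, P4 = 0b01101110, P5 = 0b10101101, P6 = 0b00100000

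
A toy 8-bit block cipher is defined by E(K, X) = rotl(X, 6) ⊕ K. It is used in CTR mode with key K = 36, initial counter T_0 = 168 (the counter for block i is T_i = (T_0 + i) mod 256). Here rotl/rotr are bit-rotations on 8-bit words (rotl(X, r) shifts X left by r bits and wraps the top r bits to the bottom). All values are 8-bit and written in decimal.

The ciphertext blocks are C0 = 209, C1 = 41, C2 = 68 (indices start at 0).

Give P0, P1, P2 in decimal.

P0 = 223, P1 = 103, P2 = 202

CTR decryption: S_i = E(K, T_i) where T_i is the counter for block i; P_i = C_i ⊕ S_i.
P0: T = 168, S = E(K, T) = 14; 209 ⊕ 14 = 223.
P1: T = 169, S = E(K, T) = 78; 41 ⊕ 78 = 103.
P2: T = 170, S = E(K, T) = 142; 68 ⊕ 142 = 202.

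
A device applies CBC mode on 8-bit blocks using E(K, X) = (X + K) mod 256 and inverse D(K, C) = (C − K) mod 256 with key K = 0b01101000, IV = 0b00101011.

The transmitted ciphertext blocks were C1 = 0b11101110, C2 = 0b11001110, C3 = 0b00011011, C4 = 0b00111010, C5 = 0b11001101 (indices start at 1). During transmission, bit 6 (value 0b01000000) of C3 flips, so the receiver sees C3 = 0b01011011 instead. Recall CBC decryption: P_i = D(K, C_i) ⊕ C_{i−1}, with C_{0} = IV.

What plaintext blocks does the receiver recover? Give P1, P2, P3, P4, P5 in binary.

Only C3 changed, to 0b01011011. In CBC, a change in C_i garbles P_i and flips the same bit in P_{i+1}. Decrypting the received ciphertext:
P1: D(K, 0b11101110) = 0b10000110; 0b10000110 ⊕ 0b00101011 = 0b10101101.
P2: D(K, 0b11001110) = 0b01100110; 0b01100110 ⊕ 0b11101110 = 0b10001000.
P3: D(K, 0b01011011) = 0b11110011; 0b11110011 ⊕ 0b11001110 = 0b00111101.
P4: D(K, 0b00111010) = 0b11010010; 0b11010010 ⊕ 0b01011011 = 0b10001001.
P5: D(K, 0b11001101) = 0b01100101; 0b01100101 ⊕ 0b00111010 = 0b01011111.
Blocks that differ from the original plaintext: P3, P4.

P1 = 0b10101101, P2 = 0b10001000, P3 = 0b00111101, P4 = 0b10001001, P5 = 0b01011111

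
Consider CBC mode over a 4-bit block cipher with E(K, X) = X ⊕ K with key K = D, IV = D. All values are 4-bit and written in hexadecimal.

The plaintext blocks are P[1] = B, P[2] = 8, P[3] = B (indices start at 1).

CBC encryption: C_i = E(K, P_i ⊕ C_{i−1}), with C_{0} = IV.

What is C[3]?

C[3] = 8

C[1]: P[1] ⊕ D = 6; E(K, 6) = B.
C[2]: P[2] ⊕ B = 3; E(K, 3) = E.
C[3]: P[3] ⊕ E = 5; E(K, 5) = 8.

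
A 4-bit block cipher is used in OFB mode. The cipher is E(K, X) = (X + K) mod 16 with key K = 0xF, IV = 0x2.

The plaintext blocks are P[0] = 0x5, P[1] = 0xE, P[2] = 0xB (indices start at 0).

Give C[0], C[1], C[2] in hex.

OFB encryption: S_i = E(K, S_{i−1}) with S_{−1} = IV; C_i = P_i ⊕ S_i.
C[0]: S = E(K, 0x2) = 0x1; 0x5 ⊕ 0x1 = 0x4.
C[1]: S = E(K, 0x1) = 0x0; 0xE ⊕ 0x0 = 0xE.
C[2]: S = E(K, 0x0) = 0xF; 0xB ⊕ 0xF = 0x4.

C[0] = 0x4, C[1] = 0xE, C[2] = 0x4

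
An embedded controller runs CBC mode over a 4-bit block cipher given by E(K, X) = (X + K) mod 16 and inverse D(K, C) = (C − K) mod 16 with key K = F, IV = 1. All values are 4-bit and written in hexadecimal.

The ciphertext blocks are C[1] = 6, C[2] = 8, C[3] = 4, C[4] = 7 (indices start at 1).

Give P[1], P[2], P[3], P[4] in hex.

CBC decryption: P_i = D(K, C_i) ⊕ C_{i−1}, with C_{0} = IV.
P[1]: D(K, 6) = 7; 7 ⊕ 1 = 6.
P[2]: D(K, 8) = 9; 9 ⊕ 6 = F.
P[3]: D(K, 4) = 5; 5 ⊕ 8 = D.
P[4]: D(K, 7) = 8; 8 ⊕ 4 = C.

P[1] = 6, P[2] = F, P[3] = D, P[4] = C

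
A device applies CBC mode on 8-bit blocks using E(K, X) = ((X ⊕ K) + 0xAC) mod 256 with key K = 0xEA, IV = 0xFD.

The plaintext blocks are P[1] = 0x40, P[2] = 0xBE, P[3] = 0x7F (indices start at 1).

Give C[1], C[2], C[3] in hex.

CBC encryption: C_i = E(K, P_i ⊕ C_{i−1}), with C_{0} = IV.
C[1]: P[1] ⊕ 0xFD = 0xBD; E(K, 0xBD) = 0x03.
C[2]: P[2] ⊕ 0x03 = 0xBD; E(K, 0xBD) = 0x03.
C[3]: P[3] ⊕ 0x03 = 0x7C; E(K, 0x7C) = 0x42.

C[1] = 0x03, C[2] = 0x03, C[3] = 0x42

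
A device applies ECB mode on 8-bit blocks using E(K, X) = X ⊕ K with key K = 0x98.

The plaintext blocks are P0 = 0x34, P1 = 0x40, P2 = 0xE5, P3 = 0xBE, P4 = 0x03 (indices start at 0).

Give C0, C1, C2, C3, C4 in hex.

C0 = 0xAC, C1 = 0xD8, C2 = 0x7D, C3 = 0x26, C4 = 0x9B

ECB encryption: C_i = E(K, P_i).
C0: E(K, 0x34) = 0xAC.
C1: E(K, 0x40) = 0xD8.
C2: E(K, 0xE5) = 0x7D.
C3: E(K, 0xBE) = 0x26.
C4: E(K, 0x03) = 0x9B.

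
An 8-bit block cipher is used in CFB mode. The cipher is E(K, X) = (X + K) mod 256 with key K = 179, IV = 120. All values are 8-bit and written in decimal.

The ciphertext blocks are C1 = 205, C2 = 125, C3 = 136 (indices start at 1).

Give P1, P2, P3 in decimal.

CFB decryption: P_i = C_i ⊕ E(K, C_{i−1}), with C_{0} = IV.
P1: E(K, 120) = 43; 205 ⊕ 43 = 230.
P2: E(K, 205) = 128; 125 ⊕ 128 = 253.
P3: E(K, 125) = 48; 136 ⊕ 48 = 184.

P1 = 230, P2 = 253, P3 = 184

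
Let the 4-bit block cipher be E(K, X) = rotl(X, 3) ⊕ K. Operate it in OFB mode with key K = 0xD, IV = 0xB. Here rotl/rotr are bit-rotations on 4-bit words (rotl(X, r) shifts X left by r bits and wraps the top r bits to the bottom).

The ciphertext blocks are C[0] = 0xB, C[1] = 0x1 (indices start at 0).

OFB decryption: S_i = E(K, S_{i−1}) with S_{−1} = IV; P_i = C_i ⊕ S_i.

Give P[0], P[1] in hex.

P[0]: S = E(K, 0xB) = 0x0; 0xB ⊕ 0x0 = 0xB.
P[1]: S = E(K, 0x0) = 0xD; 0x1 ⊕ 0xD = 0xC.

P[0] = 0xB, P[1] = 0xC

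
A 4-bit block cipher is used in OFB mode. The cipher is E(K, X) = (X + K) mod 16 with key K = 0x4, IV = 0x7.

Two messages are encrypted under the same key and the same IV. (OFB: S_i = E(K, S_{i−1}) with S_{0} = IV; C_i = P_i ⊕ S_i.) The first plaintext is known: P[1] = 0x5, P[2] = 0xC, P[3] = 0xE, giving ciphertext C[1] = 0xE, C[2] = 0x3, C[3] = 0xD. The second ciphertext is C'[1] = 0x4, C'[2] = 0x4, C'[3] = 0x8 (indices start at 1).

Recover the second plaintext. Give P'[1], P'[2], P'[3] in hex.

P'[1] = 0xF, P'[2] = 0xB, P'[3] = 0xB

In OFB with a reused IV, both messages share the same keystream S_i, so C_i ⊕ C'_i = P_i ⊕ P'_i and thus P'_i = P_i ⊕ C_i ⊕ C'_i.
P'[1]: 0x5 ⊕ 0xE ⊕ 0x4 = 0xF.
P'[2]: 0xC ⊕ 0x3 ⊕ 0x4 = 0xB.
P'[3]: 0xE ⊕ 0xD ⊕ 0x8 = 0xB.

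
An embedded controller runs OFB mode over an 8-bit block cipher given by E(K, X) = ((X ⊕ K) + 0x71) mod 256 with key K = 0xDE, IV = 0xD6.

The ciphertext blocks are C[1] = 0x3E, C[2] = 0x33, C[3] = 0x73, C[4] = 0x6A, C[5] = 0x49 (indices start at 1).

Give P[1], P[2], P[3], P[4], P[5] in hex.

P[1] = 0x47, P[2] = 0x2B, P[3] = 0x44, P[4] = 0x30, P[5] = 0xBC

OFB decryption: S_i = E(K, S_{i−1}) with S_{0} = IV; P_i = C_i ⊕ S_i.
P[1]: S = E(K, 0xD6) = 0x79; 0x3E ⊕ 0x79 = 0x47.
P[2]: S = E(K, 0x79) = 0x18; 0x33 ⊕ 0x18 = 0x2B.
P[3]: S = E(K, 0x18) = 0x37; 0x73 ⊕ 0x37 = 0x44.
P[4]: S = E(K, 0x37) = 0x5A; 0x6A ⊕ 0x5A = 0x30.
P[5]: S = E(K, 0x5A) = 0xF5; 0x49 ⊕ 0xF5 = 0xBC.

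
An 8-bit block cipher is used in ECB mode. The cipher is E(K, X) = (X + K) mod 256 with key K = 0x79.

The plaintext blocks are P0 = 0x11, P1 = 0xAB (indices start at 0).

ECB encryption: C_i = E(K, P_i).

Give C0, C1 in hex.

C0: E(K, 0x11) = 0x8A.
C1: E(K, 0xAB) = 0x24.

C0 = 0x8A, C1 = 0x24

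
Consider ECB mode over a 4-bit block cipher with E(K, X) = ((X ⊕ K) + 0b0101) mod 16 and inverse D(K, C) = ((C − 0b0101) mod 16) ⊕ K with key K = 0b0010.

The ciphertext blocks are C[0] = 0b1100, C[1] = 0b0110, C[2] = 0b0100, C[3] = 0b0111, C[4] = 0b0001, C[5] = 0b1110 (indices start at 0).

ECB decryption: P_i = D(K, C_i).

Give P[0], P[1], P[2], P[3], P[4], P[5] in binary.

P[0] = 0b0101, P[1] = 0b0011, P[2] = 0b1101, P[3] = 0b0000, P[4] = 0b1110, P[5] = 0b1011

P[0]: D(K, 0b1100) = 0b0101.
P[1]: D(K, 0b0110) = 0b0011.
P[2]: D(K, 0b0100) = 0b1101.
P[3]: D(K, 0b0111) = 0b0000.
P[4]: D(K, 0b0001) = 0b1110.
P[5]: D(K, 0b1110) = 0b1011.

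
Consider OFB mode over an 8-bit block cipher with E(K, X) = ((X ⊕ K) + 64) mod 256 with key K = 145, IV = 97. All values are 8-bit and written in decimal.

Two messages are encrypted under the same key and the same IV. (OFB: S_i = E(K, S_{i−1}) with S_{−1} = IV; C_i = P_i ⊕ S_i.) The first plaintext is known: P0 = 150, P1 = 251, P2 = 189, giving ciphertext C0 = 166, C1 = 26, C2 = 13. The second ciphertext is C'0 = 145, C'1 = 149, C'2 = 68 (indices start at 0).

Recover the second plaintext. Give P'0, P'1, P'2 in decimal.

In OFB with a reused IV, both messages share the same keystream S_i, so C_i ⊕ C'_i = P_i ⊕ P'_i and thus P'_i = P_i ⊕ C_i ⊕ C'_i.
P'0: 150 ⊕ 166 ⊕ 145 = 161.
P'1: 251 ⊕ 26 ⊕ 149 = 116.
P'2: 189 ⊕ 13 ⊕ 68 = 244.

P'0 = 161, P'1 = 116, P'2 = 244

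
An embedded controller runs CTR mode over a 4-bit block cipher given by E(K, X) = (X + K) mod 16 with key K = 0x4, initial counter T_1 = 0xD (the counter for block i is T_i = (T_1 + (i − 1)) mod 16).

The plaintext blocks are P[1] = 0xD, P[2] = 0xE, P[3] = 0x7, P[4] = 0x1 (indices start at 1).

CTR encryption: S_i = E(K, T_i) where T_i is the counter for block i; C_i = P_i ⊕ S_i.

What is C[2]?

C[1]: T = 0xD, S = E(K, T) = 0x1; 0xD ⊕ 0x1 = 0xC.
C[2]: T = 0xE, S = E(K, T) = 0x2; 0xE ⊕ 0x2 = 0xC.

C[2] = 0xC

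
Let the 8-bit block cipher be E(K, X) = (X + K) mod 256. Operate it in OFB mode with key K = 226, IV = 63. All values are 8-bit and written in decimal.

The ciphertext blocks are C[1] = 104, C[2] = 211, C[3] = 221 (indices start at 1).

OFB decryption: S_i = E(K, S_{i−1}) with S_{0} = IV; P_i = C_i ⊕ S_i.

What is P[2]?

P[1]: S = E(K, 63) = 33; 104 ⊕ 33 = 73.
P[2]: S = E(K, 33) = 3; 211 ⊕ 3 = 208.

P[2] = 208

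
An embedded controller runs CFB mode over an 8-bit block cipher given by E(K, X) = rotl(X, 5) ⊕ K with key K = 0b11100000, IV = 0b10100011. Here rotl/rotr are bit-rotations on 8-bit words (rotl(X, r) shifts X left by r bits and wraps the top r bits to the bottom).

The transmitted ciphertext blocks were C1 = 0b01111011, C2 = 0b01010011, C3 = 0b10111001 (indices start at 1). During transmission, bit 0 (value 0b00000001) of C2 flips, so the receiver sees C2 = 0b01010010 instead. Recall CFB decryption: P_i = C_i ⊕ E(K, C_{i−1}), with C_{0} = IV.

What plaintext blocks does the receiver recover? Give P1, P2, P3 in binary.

P1 = 0b11101111, P2 = 0b11011101, P3 = 0b00010011

Only C2 changed, to 0b01010010. In CFB, a change in C_i flips the same bit in P_i and garbles P_{i+1}. Decrypting the received ciphertext:
P1: E(K, 0b10100011) = 0b10010100; 0b01111011 ⊕ 0b10010100 = 0b11101111.
P2: E(K, 0b01111011) = 0b10001111; 0b01010010 ⊕ 0b10001111 = 0b11011101.
P3: E(K, 0b01010010) = 0b10101010; 0b10111001 ⊕ 0b10101010 = 0b00010011.
Blocks that differ from the original plaintext: P2, P3.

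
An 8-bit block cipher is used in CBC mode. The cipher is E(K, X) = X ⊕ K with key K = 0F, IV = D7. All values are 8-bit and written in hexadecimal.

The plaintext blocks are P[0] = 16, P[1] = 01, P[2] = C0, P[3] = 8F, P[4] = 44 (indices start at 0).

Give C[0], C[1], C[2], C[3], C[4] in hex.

C[0] = CE, C[1] = C0, C[2] = 0F, C[3] = 8F, C[4] = C4

CBC encryption: C_i = E(K, P_i ⊕ C_{i−1}), with C_{−1} = IV.
C[0]: P[0] ⊕ D7 = C1; E(K, C1) = CE.
C[1]: P[1] ⊕ CE = CF; E(K, CF) = C0.
C[2]: P[2] ⊕ C0 = 00; E(K, 00) = 0F.
C[3]: P[3] ⊕ 0F = 80; E(K, 80) = 8F.
C[4]: P[4] ⊕ 8F = CB; E(K, CB) = C4.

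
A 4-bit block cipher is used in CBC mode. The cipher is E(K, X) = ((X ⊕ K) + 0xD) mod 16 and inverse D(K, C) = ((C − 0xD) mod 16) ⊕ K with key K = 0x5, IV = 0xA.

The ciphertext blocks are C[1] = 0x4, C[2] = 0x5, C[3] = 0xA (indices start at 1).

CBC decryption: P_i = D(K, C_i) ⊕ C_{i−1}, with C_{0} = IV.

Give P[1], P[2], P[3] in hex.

P[1] = 0x8, P[2] = 0x9, P[3] = 0xD

P[1]: D(K, 0x4) = 0x2; 0x2 ⊕ 0xA = 0x8.
P[2]: D(K, 0x5) = 0xD; 0xD ⊕ 0x4 = 0x9.
P[3]: D(K, 0xA) = 0x8; 0x8 ⊕ 0x5 = 0xD.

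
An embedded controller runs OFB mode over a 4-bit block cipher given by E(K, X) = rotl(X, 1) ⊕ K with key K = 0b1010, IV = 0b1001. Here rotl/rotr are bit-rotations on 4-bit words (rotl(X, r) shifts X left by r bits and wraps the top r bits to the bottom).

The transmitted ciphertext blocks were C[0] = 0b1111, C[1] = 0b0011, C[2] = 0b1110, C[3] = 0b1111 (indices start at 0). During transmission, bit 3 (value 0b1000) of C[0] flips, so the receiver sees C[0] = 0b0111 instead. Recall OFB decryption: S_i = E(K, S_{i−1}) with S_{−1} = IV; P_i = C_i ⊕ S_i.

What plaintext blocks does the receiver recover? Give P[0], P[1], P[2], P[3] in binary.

Only C[0] changed, to 0b0111. In OFB, a change in C_i flips the same bit in P_i only; the keystream is unaffected. Decrypting the received ciphertext:
P[0]: S = E(K, 0b1001) = 0b1001; 0b0111 ⊕ 0b1001 = 0b1110.
P[1]: S = E(K, 0b1001) = 0b1001; 0b0011 ⊕ 0b1001 = 0b1010.
P[2]: S = E(K, 0b1001) = 0b1001; 0b1110 ⊕ 0b1001 = 0b0111.
P[3]: S = E(K, 0b1001) = 0b1001; 0b1111 ⊕ 0b1001 = 0b0110.
Blocks that differ from the original plaintext: P[0].

P[0] = 0b1110, P[1] = 0b1010, P[2] = 0b0111, P[3] = 0b0110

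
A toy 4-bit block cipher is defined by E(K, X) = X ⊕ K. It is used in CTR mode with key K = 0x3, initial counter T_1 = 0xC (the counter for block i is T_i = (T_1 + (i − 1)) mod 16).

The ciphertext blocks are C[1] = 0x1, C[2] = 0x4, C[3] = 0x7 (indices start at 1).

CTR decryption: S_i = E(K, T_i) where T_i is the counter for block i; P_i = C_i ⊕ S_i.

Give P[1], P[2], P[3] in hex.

P[1] = 0xE, P[2] = 0xA, P[3] = 0xA

P[1]: T = 0xC, S = E(K, T) = 0xF; 0x1 ⊕ 0xF = 0xE.
P[2]: T = 0xD, S = E(K, T) = 0xE; 0x4 ⊕ 0xE = 0xA.
P[3]: T = 0xE, S = E(K, T) = 0xD; 0x7 ⊕ 0xD = 0xA.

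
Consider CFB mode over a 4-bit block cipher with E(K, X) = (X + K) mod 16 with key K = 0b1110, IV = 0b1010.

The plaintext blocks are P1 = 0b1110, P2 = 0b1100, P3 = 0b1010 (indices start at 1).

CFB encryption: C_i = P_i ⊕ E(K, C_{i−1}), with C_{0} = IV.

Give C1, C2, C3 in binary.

C1: E(K, 0b1010) = 0b1000; 0b1110 ⊕ 0b1000 = 0b0110.
C2: E(K, 0b0110) = 0b0100; 0b1100 ⊕ 0b0100 = 0b1000.
C3: E(K, 0b1000) = 0b0110; 0b1010 ⊕ 0b0110 = 0b1100.

C1 = 0b0110, C2 = 0b1000, C3 = 0b1100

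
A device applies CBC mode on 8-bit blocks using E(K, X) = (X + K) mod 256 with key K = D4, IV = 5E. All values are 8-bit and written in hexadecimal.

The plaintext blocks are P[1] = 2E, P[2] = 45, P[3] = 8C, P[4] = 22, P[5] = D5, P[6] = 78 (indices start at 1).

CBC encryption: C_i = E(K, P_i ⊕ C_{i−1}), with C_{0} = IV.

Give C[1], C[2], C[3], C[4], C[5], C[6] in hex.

C[1] = 44, C[2] = D5, C[3] = 2D, C[4] = E3, C[5] = 0A, C[6] = 46

C[1]: P[1] ⊕ 5E = 70; E(K, 70) = 44.
C[2]: P[2] ⊕ 44 = 01; E(K, 01) = D5.
C[3]: P[3] ⊕ D5 = 59; E(K, 59) = 2D.
C[4]: P[4] ⊕ 2D = 0F; E(K, 0F) = E3.
C[5]: P[5] ⊕ E3 = 36; E(K, 36) = 0A.
C[6]: P[6] ⊕ 0A = 72; E(K, 72) = 46.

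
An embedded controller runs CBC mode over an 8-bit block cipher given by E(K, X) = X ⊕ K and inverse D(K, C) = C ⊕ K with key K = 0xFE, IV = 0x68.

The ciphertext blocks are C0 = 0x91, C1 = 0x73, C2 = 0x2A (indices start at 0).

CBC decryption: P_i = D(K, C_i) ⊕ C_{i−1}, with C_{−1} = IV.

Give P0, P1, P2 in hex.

P0: D(K, 0x91) = 0x6F; 0x6F ⊕ 0x68 = 0x07.
P1: D(K, 0x73) = 0x8D; 0x8D ⊕ 0x91 = 0x1C.
P2: D(K, 0x2A) = 0xD4; 0xD4 ⊕ 0x73 = 0xA7.

P0 = 0x07, P1 = 0x1C, P2 = 0xA7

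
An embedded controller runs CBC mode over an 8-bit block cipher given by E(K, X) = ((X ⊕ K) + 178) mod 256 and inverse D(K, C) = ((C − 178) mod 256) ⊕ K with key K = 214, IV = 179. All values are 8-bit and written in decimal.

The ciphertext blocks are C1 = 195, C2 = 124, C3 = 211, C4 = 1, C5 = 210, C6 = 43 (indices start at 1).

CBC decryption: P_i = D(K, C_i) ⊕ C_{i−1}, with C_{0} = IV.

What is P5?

P5: D(K, 210) = 246; 246 ⊕ 1 = 247.

P5 = 247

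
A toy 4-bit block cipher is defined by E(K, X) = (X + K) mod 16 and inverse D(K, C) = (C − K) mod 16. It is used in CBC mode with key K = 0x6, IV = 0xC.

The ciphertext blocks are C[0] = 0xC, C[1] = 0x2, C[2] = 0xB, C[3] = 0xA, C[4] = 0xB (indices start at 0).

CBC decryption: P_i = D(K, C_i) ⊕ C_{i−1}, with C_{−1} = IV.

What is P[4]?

P[4] = 0xF

P[4]: D(K, 0xB) = 0x5; 0x5 ⊕ 0xA = 0xF.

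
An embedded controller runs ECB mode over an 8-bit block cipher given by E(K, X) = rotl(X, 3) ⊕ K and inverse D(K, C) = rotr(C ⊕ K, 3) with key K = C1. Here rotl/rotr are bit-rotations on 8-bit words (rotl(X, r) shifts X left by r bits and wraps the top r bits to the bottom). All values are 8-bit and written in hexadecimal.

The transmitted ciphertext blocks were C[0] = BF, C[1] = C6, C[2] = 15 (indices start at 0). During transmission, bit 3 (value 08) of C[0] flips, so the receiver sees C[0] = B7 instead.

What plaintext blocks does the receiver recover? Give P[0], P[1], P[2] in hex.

ECB decryption: P_i = D(K, C_i).
Only C[0] changed, to B7. In ECB, a change in C_i affects only P_i. Decrypting the received ciphertext:
P[0]: D(K, B7) = CE.
P[1]: D(K, C6) = E0.
P[2]: D(K, 15) = 9A.
Blocks that differ from the original plaintext: P[0].

P[0] = CE, P[1] = E0, P[2] = 9A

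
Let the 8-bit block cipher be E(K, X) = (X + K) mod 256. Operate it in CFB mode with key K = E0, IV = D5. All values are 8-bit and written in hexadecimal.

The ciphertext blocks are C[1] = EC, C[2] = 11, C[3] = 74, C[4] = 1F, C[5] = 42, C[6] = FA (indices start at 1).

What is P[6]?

P[6] = D8

CFB decryption: P_i = C_i ⊕ E(K, C_{i−1}), with C_{0} = IV.
P[6]: E(K, 42) = 22; FA ⊕ 22 = D8.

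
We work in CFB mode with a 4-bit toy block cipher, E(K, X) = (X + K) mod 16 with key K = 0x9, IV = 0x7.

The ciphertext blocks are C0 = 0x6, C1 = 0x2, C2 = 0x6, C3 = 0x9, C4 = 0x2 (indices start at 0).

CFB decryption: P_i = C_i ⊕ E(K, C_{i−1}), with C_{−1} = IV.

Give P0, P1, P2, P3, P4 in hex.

P0 = 0x6, P1 = 0xD, P2 = 0xD, P3 = 0x6, P4 = 0x0

P0: E(K, 0x7) = 0x0; 0x6 ⊕ 0x0 = 0x6.
P1: E(K, 0x6) = 0xF; 0x2 ⊕ 0xF = 0xD.
P2: E(K, 0x2) = 0xB; 0x6 ⊕ 0xB = 0xD.
P3: E(K, 0x6) = 0xF; 0x9 ⊕ 0xF = 0x6.
P4: E(K, 0x9) = 0x2; 0x2 ⊕ 0x2 = 0x0.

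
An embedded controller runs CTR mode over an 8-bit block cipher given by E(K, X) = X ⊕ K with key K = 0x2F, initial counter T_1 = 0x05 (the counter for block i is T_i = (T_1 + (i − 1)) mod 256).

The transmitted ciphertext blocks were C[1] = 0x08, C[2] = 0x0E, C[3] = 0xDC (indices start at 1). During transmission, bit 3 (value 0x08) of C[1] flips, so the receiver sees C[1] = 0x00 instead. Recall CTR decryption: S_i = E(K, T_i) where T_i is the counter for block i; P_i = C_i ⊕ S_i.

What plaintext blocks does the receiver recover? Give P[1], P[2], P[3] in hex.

P[1] = 0x2A, P[2] = 0x27, P[3] = 0xF4

Only C[1] changed, to 0x00. In CTR, a change in C_i flips the same bit in P_i only; the keystream is unaffected. Decrypting the received ciphertext:
P[1]: T = 0x05, S = E(K, T) = 0x2A; 0x00 ⊕ 0x2A = 0x2A.
P[2]: T = 0x06, S = E(K, T) = 0x29; 0x0E ⊕ 0x29 = 0x27.
P[3]: T = 0x07, S = E(K, T) = 0x28; 0xDC ⊕ 0x28 = 0xF4.
Blocks that differ from the original plaintext: P[1].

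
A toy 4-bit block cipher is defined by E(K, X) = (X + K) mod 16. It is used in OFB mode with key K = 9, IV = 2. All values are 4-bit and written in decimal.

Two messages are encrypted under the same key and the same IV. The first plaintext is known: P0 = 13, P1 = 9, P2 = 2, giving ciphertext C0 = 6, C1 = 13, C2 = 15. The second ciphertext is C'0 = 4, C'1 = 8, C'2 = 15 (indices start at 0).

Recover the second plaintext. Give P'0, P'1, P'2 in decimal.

In OFB with a reused IV, both messages share the same keystream S_i, so C_i ⊕ C'_i = P_i ⊕ P'_i and thus P'_i = P_i ⊕ C_i ⊕ C'_i.
P'0: 13 ⊕ 6 ⊕ 4 = 15.
P'1: 9 ⊕ 13 ⊕ 8 = 12.
P'2: 2 ⊕ 15 ⊕ 15 = 2.

P'0 = 15, P'1 = 12, P'2 = 2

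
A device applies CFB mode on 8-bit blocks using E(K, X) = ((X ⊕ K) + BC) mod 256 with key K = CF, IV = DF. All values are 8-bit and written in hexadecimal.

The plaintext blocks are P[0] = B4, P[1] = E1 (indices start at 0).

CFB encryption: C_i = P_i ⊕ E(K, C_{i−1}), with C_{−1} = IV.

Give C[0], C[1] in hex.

C[0]: E(K, DF) = CC; B4 ⊕ CC = 78.
C[1]: E(K, 78) = 73; E1 ⊕ 73 = 92.

C[0] = 78, C[1] = 92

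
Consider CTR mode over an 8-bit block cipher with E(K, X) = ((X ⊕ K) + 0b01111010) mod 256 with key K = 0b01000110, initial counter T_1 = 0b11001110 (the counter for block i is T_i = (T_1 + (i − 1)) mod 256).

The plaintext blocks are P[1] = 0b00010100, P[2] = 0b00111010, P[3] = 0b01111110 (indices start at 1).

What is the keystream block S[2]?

CTR encryption: S_i = E(K, T_i) where T_i is the counter for block i; C_i = P_i ⊕ S_i.
C[1]: T = 0b11001110, S = E(K, T) = 0b00000010; 0b00010100 ⊕ 0b00000010 = 0b00010110.
C[2]: T = 0b11001111, S = E(K, T) = 0b00000011; 0b00111010 ⊕ 0b00000011 = 0b00111001.
So S[2] = 0b00000011.

0b00000011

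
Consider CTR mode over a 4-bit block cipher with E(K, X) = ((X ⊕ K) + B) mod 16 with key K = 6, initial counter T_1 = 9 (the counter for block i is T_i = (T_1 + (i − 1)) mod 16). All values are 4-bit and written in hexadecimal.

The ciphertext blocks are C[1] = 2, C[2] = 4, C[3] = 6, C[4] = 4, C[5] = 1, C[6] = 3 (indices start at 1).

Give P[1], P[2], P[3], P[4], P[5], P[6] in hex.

CTR decryption: S_i = E(K, T_i) where T_i is the counter for block i; P_i = C_i ⊕ S_i.
P[1]: T = 9, S = E(K, T) = A; 2 ⊕ A = 8.
P[2]: T = A, S = E(K, T) = 7; 4 ⊕ 7 = 3.
P[3]: T = B, S = E(K, T) = 8; 6 ⊕ 8 = E.
P[4]: T = C, S = E(K, T) = 5; 4 ⊕ 5 = 1.
P[5]: T = D, S = E(K, T) = 6; 1 ⊕ 6 = 7.
P[6]: T = E, S = E(K, T) = 3; 3 ⊕ 3 = 0.

P[1] = 8, P[2] = 3, P[3] = E, P[4] = 1, P[5] = 7, P[6] = 0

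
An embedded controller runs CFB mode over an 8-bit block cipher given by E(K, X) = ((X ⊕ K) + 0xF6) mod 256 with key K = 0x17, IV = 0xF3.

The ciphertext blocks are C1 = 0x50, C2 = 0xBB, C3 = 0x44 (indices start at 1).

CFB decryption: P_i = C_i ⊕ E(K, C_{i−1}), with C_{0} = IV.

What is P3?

P3 = 0xE6

P3: E(K, 0xBB) = 0xA2; 0x44 ⊕ 0xA2 = 0xE6.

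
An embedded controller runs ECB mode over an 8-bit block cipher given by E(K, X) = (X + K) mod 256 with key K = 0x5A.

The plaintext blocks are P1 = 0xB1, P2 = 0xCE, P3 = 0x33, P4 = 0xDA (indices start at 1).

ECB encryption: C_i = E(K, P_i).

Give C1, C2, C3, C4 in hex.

C1: E(K, 0xB1) = 0x0B.
C2: E(K, 0xCE) = 0x28.
C3: E(K, 0x33) = 0x8D.
C4: E(K, 0xDA) = 0x34.

C1 = 0x0B, C2 = 0x28, C3 = 0x8D, C4 = 0x34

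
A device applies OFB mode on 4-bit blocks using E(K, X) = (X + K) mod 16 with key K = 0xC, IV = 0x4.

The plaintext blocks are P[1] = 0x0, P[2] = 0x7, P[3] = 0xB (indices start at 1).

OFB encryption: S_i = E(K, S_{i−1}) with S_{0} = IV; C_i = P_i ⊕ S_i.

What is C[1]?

C[1]: S = E(K, 0x4) = 0x0; 0x0 ⊕ 0x0 = 0x0.

C[1] = 0x0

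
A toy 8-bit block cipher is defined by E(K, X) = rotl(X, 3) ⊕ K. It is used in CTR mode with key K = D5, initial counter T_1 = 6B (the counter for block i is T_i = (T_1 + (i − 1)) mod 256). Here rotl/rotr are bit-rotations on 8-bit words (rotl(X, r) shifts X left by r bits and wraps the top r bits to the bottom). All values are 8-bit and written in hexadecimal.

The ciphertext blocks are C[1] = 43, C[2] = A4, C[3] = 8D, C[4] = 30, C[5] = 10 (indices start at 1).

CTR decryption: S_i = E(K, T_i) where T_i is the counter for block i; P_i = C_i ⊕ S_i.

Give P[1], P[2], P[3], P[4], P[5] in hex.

P[1]: T = 6B, S = E(K, T) = 8E; 43 ⊕ 8E = CD.
P[2]: T = 6C, S = E(K, T) = B6; A4 ⊕ B6 = 12.
P[3]: T = 6D, S = E(K, T) = BE; 8D ⊕ BE = 33.
P[4]: T = 6E, S = E(K, T) = A6; 30 ⊕ A6 = 96.
P[5]: T = 6F, S = E(K, T) = AE; 10 ⊕ AE = BE.

P[1] = CD, P[2] = 12, P[3] = 33, P[4] = 96, P[5] = BE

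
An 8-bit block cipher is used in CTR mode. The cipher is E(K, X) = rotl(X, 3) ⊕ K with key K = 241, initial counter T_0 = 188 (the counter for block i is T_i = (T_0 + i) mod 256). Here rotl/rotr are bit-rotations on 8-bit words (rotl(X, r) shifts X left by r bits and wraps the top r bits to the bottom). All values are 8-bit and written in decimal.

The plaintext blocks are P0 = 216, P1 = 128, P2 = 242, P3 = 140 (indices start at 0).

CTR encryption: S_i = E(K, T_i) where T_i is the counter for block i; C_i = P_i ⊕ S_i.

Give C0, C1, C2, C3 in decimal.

C0: T = 188, S = E(K, T) = 20; 216 ⊕ 20 = 204.
C1: T = 189, S = E(K, T) = 28; 128 ⊕ 28 = 156.
C2: T = 190, S = E(K, T) = 4; 242 ⊕ 4 = 246.
C3: T = 191, S = E(K, T) = 12; 140 ⊕ 12 = 128.

C0 = 204, C1 = 156, C2 = 246, C3 = 128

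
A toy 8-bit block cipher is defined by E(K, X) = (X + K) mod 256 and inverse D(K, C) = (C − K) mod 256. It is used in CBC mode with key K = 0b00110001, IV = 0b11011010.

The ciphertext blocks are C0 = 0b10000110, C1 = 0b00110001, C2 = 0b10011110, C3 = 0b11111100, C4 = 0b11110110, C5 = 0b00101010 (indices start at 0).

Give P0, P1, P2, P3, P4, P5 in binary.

CBC decryption: P_i = D(K, C_i) ⊕ C_{i−1}, with C_{−1} = IV.
P0: D(K, 0b10000110) = 0b01010101; 0b01010101 ⊕ 0b11011010 = 0b10001111.
P1: D(K, 0b00110001) = 0b00000000; 0b00000000 ⊕ 0b10000110 = 0b10000110.
P2: D(K, 0b10011110) = 0b01101101; 0b01101101 ⊕ 0b00110001 = 0b01011100.
P3: D(K, 0b11111100) = 0b11001011; 0b11001011 ⊕ 0b10011110 = 0b01010101.
P4: D(K, 0b11110110) = 0b11000101; 0b11000101 ⊕ 0b11111100 = 0b00111001.
P5: D(K, 0b00101010) = 0b11111001; 0b11111001 ⊕ 0b11110110 = 0b00001111.

P0 = 0b10001111, P1 = 0b10000110, P2 = 0b01011100, P3 = 0b01010101, P4 = 0b00111001, P5 = 0b00001111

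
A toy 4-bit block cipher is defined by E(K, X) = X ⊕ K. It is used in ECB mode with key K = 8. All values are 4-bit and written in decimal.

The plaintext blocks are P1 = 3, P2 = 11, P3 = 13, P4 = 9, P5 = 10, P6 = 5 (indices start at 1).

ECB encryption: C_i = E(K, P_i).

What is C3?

C3: E(K, 13) = 5.

C3 = 5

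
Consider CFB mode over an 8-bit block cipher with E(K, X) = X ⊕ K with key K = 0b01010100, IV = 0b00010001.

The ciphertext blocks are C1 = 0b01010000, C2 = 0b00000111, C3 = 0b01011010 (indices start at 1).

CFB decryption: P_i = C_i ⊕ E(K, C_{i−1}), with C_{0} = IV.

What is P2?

P2 = 0b00000011

P2: E(K, 0b01010000) = 0b00000100; 0b00000111 ⊕ 0b00000100 = 0b00000011.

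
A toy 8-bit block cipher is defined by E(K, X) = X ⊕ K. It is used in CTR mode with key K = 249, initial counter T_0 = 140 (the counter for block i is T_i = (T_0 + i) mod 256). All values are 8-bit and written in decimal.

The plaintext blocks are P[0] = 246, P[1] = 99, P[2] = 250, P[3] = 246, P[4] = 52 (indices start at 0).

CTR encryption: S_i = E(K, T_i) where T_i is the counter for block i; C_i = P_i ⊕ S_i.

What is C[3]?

C[0]: T = 140, S = E(K, T) = 117; 246 ⊕ 117 = 131.
C[1]: T = 141, S = E(K, T) = 116; 99 ⊕ 116 = 23.
C[2]: T = 142, S = E(K, T) = 119; 250 ⊕ 119 = 141.
C[3]: T = 143, S = E(K, T) = 118; 246 ⊕ 118 = 128.

C[3] = 128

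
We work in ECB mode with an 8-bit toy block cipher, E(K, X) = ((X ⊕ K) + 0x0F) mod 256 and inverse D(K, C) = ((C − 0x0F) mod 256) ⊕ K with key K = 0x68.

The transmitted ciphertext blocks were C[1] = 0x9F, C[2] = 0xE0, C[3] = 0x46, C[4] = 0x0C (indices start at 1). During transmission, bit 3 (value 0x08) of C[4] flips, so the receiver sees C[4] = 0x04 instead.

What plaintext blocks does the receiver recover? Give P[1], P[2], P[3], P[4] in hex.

P[1] = 0xF8, P[2] = 0xB9, P[3] = 0x5F, P[4] = 0x9D

ECB decryption: P_i = D(K, C_i).
Only C[4] changed, to 0x04. In ECB, a change in C_i affects only P_i. Decrypting the received ciphertext:
P[1]: D(K, 0x9F) = 0xF8.
P[2]: D(K, 0xE0) = 0xB9.
P[3]: D(K, 0x46) = 0x5F.
P[4]: D(K, 0x04) = 0x9D.
Blocks that differ from the original plaintext: P[4].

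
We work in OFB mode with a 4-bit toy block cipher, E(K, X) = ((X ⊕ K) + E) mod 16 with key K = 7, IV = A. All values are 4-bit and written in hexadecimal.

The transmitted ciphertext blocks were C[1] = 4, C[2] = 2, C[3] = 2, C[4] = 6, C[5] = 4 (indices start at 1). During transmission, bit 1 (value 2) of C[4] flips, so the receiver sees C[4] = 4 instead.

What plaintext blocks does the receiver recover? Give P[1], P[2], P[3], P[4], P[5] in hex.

OFB decryption: S_i = E(K, S_{i−1}) with S_{0} = IV; P_i = C_i ⊕ S_i.
Only C[4] changed, to 4. In OFB, a change in C_i flips the same bit in P_i only; the keystream is unaffected. Decrypting the received ciphertext:
P[1]: S = E(K, A) = B; 4 ⊕ B = F.
P[2]: S = E(K, B) = A; 2 ⊕ A = 8.
P[3]: S = E(K, A) = B; 2 ⊕ B = 9.
P[4]: S = E(K, B) = A; 4 ⊕ A = E.
P[5]: S = E(K, A) = B; 4 ⊕ B = F.
Blocks that differ from the original plaintext: P[4].

P[1] = F, P[2] = 8, P[3] = 9, P[4] = E, P[5] = F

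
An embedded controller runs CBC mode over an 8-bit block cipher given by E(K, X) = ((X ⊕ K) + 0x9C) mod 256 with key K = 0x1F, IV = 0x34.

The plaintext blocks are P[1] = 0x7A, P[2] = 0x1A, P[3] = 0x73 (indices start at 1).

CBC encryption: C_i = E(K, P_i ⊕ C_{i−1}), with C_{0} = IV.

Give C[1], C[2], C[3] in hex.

C[1]: P[1] ⊕ 0x34 = 0x4E; E(K, 0x4E) = 0xED.
C[2]: P[2] ⊕ 0xED = 0xF7; E(K, 0xF7) = 0x84.
C[3]: P[3] ⊕ 0x84 = 0xF7; E(K, 0xF7) = 0x84.

C[1] = 0xED, C[2] = 0x84, C[3] = 0x84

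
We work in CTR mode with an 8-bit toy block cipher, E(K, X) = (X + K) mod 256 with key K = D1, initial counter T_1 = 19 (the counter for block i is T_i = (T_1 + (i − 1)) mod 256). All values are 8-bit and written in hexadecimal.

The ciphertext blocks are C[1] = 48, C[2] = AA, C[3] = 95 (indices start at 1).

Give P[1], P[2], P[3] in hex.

P[1] = A2, P[2] = 41, P[3] = 79

CTR decryption: S_i = E(K, T_i) where T_i is the counter for block i; P_i = C_i ⊕ S_i.
P[1]: T = 19, S = E(K, T) = EA; 48 ⊕ EA = A2.
P[2]: T = 1A, S = E(K, T) = EB; AA ⊕ EB = 41.
P[3]: T = 1B, S = E(K, T) = EC; 95 ⊕ EC = 79.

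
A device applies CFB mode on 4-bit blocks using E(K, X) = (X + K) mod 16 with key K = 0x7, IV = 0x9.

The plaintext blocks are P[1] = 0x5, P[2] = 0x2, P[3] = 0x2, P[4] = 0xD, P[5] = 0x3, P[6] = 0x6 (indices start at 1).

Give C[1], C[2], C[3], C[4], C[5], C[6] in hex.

C[1] = 0x5, C[2] = 0xE, C[3] = 0x7, C[4] = 0x3, C[5] = 0x9, C[6] = 0x6

CFB encryption: C_i = P_i ⊕ E(K, C_{i−1}), with C_{0} = IV.
C[1]: E(K, 0x9) = 0x0; 0x5 ⊕ 0x0 = 0x5.
C[2]: E(K, 0x5) = 0xC; 0x2 ⊕ 0xC = 0xE.
C[3]: E(K, 0xE) = 0x5; 0x2 ⊕ 0x5 = 0x7.
C[4]: E(K, 0x7) = 0xE; 0xD ⊕ 0xE = 0x3.
C[5]: E(K, 0x3) = 0xA; 0x3 ⊕ 0xA = 0x9.
C[6]: E(K, 0x9) = 0x0; 0x6 ⊕ 0x0 = 0x6.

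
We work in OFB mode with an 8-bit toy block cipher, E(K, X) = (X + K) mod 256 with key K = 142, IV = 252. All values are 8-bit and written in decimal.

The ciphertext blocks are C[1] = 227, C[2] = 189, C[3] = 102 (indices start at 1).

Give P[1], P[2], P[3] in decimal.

OFB decryption: S_i = E(K, S_{i−1}) with S_{0} = IV; P_i = C_i ⊕ S_i.
P[1]: S = E(K, 252) = 138; 227 ⊕ 138 = 105.
P[2]: S = E(K, 138) = 24; 189 ⊕ 24 = 165.
P[3]: S = E(K, 24) = 166; 102 ⊕ 166 = 192.

P[1] = 105, P[2] = 165, P[3] = 192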